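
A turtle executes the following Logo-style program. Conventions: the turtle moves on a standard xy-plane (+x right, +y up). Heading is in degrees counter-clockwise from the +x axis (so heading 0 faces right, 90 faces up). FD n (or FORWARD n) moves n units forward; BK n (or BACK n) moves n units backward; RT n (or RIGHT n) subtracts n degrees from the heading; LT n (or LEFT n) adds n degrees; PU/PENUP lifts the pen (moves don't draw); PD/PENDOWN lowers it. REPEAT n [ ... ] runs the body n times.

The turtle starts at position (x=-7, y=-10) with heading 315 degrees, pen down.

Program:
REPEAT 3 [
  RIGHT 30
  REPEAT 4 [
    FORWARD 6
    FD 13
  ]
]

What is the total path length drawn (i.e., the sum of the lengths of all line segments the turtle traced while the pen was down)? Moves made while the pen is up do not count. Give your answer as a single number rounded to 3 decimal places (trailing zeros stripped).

Executing turtle program step by step:
Start: pos=(-7,-10), heading=315, pen down
REPEAT 3 [
  -- iteration 1/3 --
  RT 30: heading 315 -> 285
  REPEAT 4 [
    -- iteration 1/4 --
    FD 6: (-7,-10) -> (-5.447,-15.796) [heading=285, draw]
    FD 13: (-5.447,-15.796) -> (-2.082,-28.353) [heading=285, draw]
    -- iteration 2/4 --
    FD 6: (-2.082,-28.353) -> (-0.53,-34.148) [heading=285, draw]
    FD 13: (-0.53,-34.148) -> (2.835,-46.705) [heading=285, draw]
    -- iteration 3/4 --
    FD 6: (2.835,-46.705) -> (4.388,-52.501) [heading=285, draw]
    FD 13: (4.388,-52.501) -> (7.753,-65.058) [heading=285, draw]
    -- iteration 4/4 --
    FD 6: (7.753,-65.058) -> (9.306,-70.853) [heading=285, draw]
    FD 13: (9.306,-70.853) -> (12.67,-83.41) [heading=285, draw]
  ]
  -- iteration 2/3 --
  RT 30: heading 285 -> 255
  REPEAT 4 [
    -- iteration 1/4 --
    FD 6: (12.67,-83.41) -> (11.117,-89.206) [heading=255, draw]
    FD 13: (11.117,-89.206) -> (7.753,-101.763) [heading=255, draw]
    -- iteration 2/4 --
    FD 6: (7.753,-101.763) -> (6.2,-107.559) [heading=255, draw]
    FD 13: (6.2,-107.559) -> (2.835,-120.116) [heading=255, draw]
    -- iteration 3/4 --
    FD 6: (2.835,-120.116) -> (1.282,-125.911) [heading=255, draw]
    FD 13: (1.282,-125.911) -> (-2.082,-138.468) [heading=255, draw]
    -- iteration 4/4 --
    FD 6: (-2.082,-138.468) -> (-3.635,-144.264) [heading=255, draw]
    FD 13: (-3.635,-144.264) -> (-7,-156.821) [heading=255, draw]
  ]
  -- iteration 3/3 --
  RT 30: heading 255 -> 225
  REPEAT 4 [
    -- iteration 1/4 --
    FD 6: (-7,-156.821) -> (-11.243,-161.063) [heading=225, draw]
    FD 13: (-11.243,-161.063) -> (-20.435,-170.256) [heading=225, draw]
    -- iteration 2/4 --
    FD 6: (-20.435,-170.256) -> (-24.678,-174.498) [heading=225, draw]
    FD 13: (-24.678,-174.498) -> (-33.87,-183.691) [heading=225, draw]
    -- iteration 3/4 --
    FD 6: (-33.87,-183.691) -> (-38.113,-187.933) [heading=225, draw]
    FD 13: (-38.113,-187.933) -> (-47.305,-197.126) [heading=225, draw]
    -- iteration 4/4 --
    FD 6: (-47.305,-197.126) -> (-51.548,-201.368) [heading=225, draw]
    FD 13: (-51.548,-201.368) -> (-60.74,-210.561) [heading=225, draw]
  ]
]
Final: pos=(-60.74,-210.561), heading=225, 24 segment(s) drawn

Segment lengths:
  seg 1: (-7,-10) -> (-5.447,-15.796), length = 6
  seg 2: (-5.447,-15.796) -> (-2.082,-28.353), length = 13
  seg 3: (-2.082,-28.353) -> (-0.53,-34.148), length = 6
  seg 4: (-0.53,-34.148) -> (2.835,-46.705), length = 13
  seg 5: (2.835,-46.705) -> (4.388,-52.501), length = 6
  seg 6: (4.388,-52.501) -> (7.753,-65.058), length = 13
  seg 7: (7.753,-65.058) -> (9.306,-70.853), length = 6
  seg 8: (9.306,-70.853) -> (12.67,-83.41), length = 13
  seg 9: (12.67,-83.41) -> (11.117,-89.206), length = 6
  seg 10: (11.117,-89.206) -> (7.753,-101.763), length = 13
  seg 11: (7.753,-101.763) -> (6.2,-107.559), length = 6
  seg 12: (6.2,-107.559) -> (2.835,-120.116), length = 13
  seg 13: (2.835,-120.116) -> (1.282,-125.911), length = 6
  seg 14: (1.282,-125.911) -> (-2.082,-138.468), length = 13
  seg 15: (-2.082,-138.468) -> (-3.635,-144.264), length = 6
  seg 16: (-3.635,-144.264) -> (-7,-156.821), length = 13
  seg 17: (-7,-156.821) -> (-11.243,-161.063), length = 6
  seg 18: (-11.243,-161.063) -> (-20.435,-170.256), length = 13
  seg 19: (-20.435,-170.256) -> (-24.678,-174.498), length = 6
  seg 20: (-24.678,-174.498) -> (-33.87,-183.691), length = 13
  seg 21: (-33.87,-183.691) -> (-38.113,-187.933), length = 6
  seg 22: (-38.113,-187.933) -> (-47.305,-197.126), length = 13
  seg 23: (-47.305,-197.126) -> (-51.548,-201.368), length = 6
  seg 24: (-51.548,-201.368) -> (-60.74,-210.561), length = 13
Total = 228

Answer: 228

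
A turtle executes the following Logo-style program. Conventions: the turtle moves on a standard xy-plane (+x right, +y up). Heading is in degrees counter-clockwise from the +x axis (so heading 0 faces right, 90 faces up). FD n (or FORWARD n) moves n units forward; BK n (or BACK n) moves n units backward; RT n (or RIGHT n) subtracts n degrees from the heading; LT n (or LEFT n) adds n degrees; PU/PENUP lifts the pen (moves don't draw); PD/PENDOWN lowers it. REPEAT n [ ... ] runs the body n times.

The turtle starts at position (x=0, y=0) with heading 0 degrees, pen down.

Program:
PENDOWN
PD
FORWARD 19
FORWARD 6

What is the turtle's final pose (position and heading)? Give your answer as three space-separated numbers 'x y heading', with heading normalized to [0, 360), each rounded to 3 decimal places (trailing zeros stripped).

Executing turtle program step by step:
Start: pos=(0,0), heading=0, pen down
PD: pen down
PD: pen down
FD 19: (0,0) -> (19,0) [heading=0, draw]
FD 6: (19,0) -> (25,0) [heading=0, draw]
Final: pos=(25,0), heading=0, 2 segment(s) drawn

Answer: 25 0 0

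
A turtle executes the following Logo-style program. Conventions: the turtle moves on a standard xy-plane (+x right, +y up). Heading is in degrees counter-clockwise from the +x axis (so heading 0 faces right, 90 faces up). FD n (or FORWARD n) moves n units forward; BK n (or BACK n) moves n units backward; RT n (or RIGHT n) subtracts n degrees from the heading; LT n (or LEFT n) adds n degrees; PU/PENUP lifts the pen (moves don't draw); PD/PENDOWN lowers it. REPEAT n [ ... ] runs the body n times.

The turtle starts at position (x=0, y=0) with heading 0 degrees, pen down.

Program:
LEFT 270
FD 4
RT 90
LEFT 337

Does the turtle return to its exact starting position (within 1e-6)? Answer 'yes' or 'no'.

Answer: no

Derivation:
Executing turtle program step by step:
Start: pos=(0,0), heading=0, pen down
LT 270: heading 0 -> 270
FD 4: (0,0) -> (0,-4) [heading=270, draw]
RT 90: heading 270 -> 180
LT 337: heading 180 -> 157
Final: pos=(0,-4), heading=157, 1 segment(s) drawn

Start position: (0, 0)
Final position: (0, -4)
Distance = 4; >= 1e-6 -> NOT closed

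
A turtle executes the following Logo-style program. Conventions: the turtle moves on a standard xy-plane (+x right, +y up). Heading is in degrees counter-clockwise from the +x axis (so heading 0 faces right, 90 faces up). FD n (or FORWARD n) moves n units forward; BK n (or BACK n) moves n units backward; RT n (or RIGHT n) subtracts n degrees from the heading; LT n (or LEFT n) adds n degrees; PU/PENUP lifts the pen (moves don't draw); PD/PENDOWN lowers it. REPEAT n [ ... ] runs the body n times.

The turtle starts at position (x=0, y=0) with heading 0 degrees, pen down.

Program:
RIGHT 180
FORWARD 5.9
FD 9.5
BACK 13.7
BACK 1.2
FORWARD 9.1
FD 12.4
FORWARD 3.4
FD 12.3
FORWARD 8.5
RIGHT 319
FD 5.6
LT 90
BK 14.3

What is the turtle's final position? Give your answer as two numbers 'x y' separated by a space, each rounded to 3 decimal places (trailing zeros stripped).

Executing turtle program step by step:
Start: pos=(0,0), heading=0, pen down
RT 180: heading 0 -> 180
FD 5.9: (0,0) -> (-5.9,0) [heading=180, draw]
FD 9.5: (-5.9,0) -> (-15.4,0) [heading=180, draw]
BK 13.7: (-15.4,0) -> (-1.7,0) [heading=180, draw]
BK 1.2: (-1.7,0) -> (-0.5,0) [heading=180, draw]
FD 9.1: (-0.5,0) -> (-9.6,0) [heading=180, draw]
FD 12.4: (-9.6,0) -> (-22,0) [heading=180, draw]
FD 3.4: (-22,0) -> (-25.4,0) [heading=180, draw]
FD 12.3: (-25.4,0) -> (-37.7,0) [heading=180, draw]
FD 8.5: (-37.7,0) -> (-46.2,0) [heading=180, draw]
RT 319: heading 180 -> 221
FD 5.6: (-46.2,0) -> (-50.426,-3.674) [heading=221, draw]
LT 90: heading 221 -> 311
BK 14.3: (-50.426,-3.674) -> (-59.808,7.118) [heading=311, draw]
Final: pos=(-59.808,7.118), heading=311, 11 segment(s) drawn

Answer: -59.808 7.118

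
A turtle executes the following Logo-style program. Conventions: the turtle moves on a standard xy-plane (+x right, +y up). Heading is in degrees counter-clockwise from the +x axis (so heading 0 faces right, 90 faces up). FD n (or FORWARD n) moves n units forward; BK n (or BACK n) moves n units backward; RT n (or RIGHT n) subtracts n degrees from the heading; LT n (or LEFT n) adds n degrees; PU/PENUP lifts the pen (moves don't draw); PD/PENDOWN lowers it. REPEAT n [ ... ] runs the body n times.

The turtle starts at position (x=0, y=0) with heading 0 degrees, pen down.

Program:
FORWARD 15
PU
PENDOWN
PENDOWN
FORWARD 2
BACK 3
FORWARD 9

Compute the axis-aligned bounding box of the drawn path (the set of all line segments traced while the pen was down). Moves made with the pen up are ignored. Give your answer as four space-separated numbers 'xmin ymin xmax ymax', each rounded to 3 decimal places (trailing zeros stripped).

Answer: 0 0 23 0

Derivation:
Executing turtle program step by step:
Start: pos=(0,0), heading=0, pen down
FD 15: (0,0) -> (15,0) [heading=0, draw]
PU: pen up
PD: pen down
PD: pen down
FD 2: (15,0) -> (17,0) [heading=0, draw]
BK 3: (17,0) -> (14,0) [heading=0, draw]
FD 9: (14,0) -> (23,0) [heading=0, draw]
Final: pos=(23,0), heading=0, 4 segment(s) drawn

Segment endpoints: x in {0, 14, 15, 17, 23}, y in {0}
xmin=0, ymin=0, xmax=23, ymax=0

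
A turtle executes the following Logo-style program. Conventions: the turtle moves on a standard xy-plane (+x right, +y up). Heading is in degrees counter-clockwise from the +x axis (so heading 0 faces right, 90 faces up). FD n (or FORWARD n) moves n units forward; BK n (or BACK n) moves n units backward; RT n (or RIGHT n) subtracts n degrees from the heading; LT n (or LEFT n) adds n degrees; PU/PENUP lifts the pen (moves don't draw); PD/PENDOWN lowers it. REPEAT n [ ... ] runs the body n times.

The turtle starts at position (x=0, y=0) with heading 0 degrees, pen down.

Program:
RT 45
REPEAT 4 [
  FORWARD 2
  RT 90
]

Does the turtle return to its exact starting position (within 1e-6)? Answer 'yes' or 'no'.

Executing turtle program step by step:
Start: pos=(0,0), heading=0, pen down
RT 45: heading 0 -> 315
REPEAT 4 [
  -- iteration 1/4 --
  FD 2: (0,0) -> (1.414,-1.414) [heading=315, draw]
  RT 90: heading 315 -> 225
  -- iteration 2/4 --
  FD 2: (1.414,-1.414) -> (0,-2.828) [heading=225, draw]
  RT 90: heading 225 -> 135
  -- iteration 3/4 --
  FD 2: (0,-2.828) -> (-1.414,-1.414) [heading=135, draw]
  RT 90: heading 135 -> 45
  -- iteration 4/4 --
  FD 2: (-1.414,-1.414) -> (0,0) [heading=45, draw]
  RT 90: heading 45 -> 315
]
Final: pos=(0,0), heading=315, 4 segment(s) drawn

Start position: (0, 0)
Final position: (0, 0)
Distance = 0; < 1e-6 -> CLOSED

Answer: yes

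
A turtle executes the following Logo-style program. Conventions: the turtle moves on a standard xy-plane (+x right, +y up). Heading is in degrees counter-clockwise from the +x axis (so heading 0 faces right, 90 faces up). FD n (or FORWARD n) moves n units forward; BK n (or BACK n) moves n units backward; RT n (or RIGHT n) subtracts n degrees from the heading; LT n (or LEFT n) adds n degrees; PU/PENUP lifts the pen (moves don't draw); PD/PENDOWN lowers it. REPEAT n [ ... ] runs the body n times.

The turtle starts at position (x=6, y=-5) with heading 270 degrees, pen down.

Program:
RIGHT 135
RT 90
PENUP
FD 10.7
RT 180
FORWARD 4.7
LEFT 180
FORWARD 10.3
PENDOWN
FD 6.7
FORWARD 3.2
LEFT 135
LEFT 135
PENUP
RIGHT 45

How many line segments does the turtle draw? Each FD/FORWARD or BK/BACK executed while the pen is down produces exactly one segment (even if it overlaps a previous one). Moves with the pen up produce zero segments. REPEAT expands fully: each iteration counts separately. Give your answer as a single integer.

Answer: 2

Derivation:
Executing turtle program step by step:
Start: pos=(6,-5), heading=270, pen down
RT 135: heading 270 -> 135
RT 90: heading 135 -> 45
PU: pen up
FD 10.7: (6,-5) -> (13.566,2.566) [heading=45, move]
RT 180: heading 45 -> 225
FD 4.7: (13.566,2.566) -> (10.243,-0.757) [heading=225, move]
LT 180: heading 225 -> 45
FD 10.3: (10.243,-0.757) -> (17.526,6.526) [heading=45, move]
PD: pen down
FD 6.7: (17.526,6.526) -> (22.263,11.263) [heading=45, draw]
FD 3.2: (22.263,11.263) -> (24.526,13.526) [heading=45, draw]
LT 135: heading 45 -> 180
LT 135: heading 180 -> 315
PU: pen up
RT 45: heading 315 -> 270
Final: pos=(24.526,13.526), heading=270, 2 segment(s) drawn
Segments drawn: 2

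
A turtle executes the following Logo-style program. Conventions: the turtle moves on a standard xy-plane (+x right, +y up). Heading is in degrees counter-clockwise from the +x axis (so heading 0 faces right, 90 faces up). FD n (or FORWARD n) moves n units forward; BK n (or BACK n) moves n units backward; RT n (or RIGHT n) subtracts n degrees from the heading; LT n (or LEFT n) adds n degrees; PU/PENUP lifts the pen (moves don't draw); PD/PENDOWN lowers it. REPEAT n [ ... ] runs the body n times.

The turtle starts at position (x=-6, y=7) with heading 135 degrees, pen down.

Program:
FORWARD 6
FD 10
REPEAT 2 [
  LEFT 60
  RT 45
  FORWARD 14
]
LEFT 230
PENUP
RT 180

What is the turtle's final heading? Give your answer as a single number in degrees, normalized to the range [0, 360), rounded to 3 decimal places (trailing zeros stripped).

Executing turtle program step by step:
Start: pos=(-6,7), heading=135, pen down
FD 6: (-6,7) -> (-10.243,11.243) [heading=135, draw]
FD 10: (-10.243,11.243) -> (-17.314,18.314) [heading=135, draw]
REPEAT 2 [
  -- iteration 1/2 --
  LT 60: heading 135 -> 195
  RT 45: heading 195 -> 150
  FD 14: (-17.314,18.314) -> (-29.438,25.314) [heading=150, draw]
  -- iteration 2/2 --
  LT 60: heading 150 -> 210
  RT 45: heading 210 -> 165
  FD 14: (-29.438,25.314) -> (-42.961,28.937) [heading=165, draw]
]
LT 230: heading 165 -> 35
PU: pen up
RT 180: heading 35 -> 215
Final: pos=(-42.961,28.937), heading=215, 4 segment(s) drawn

Answer: 215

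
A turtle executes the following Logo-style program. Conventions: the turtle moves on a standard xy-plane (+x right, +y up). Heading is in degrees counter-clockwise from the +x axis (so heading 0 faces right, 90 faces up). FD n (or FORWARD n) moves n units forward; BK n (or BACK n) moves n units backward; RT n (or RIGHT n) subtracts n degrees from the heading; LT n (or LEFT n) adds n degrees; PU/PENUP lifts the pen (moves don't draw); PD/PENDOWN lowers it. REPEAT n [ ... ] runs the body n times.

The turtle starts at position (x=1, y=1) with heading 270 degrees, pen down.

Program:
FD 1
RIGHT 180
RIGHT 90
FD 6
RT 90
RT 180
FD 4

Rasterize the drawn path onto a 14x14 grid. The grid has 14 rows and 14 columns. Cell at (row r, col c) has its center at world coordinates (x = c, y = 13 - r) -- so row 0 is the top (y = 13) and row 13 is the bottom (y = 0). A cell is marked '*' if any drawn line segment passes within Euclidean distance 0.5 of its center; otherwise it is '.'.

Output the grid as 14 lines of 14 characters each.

Segment 0: (1,1) -> (1,0)
Segment 1: (1,0) -> (7,0)
Segment 2: (7,0) -> (7,4)

Answer: ..............
..............
..............
..............
..............
..............
..............
..............
..............
.......*......
.......*......
.......*......
.*.....*......
.*******......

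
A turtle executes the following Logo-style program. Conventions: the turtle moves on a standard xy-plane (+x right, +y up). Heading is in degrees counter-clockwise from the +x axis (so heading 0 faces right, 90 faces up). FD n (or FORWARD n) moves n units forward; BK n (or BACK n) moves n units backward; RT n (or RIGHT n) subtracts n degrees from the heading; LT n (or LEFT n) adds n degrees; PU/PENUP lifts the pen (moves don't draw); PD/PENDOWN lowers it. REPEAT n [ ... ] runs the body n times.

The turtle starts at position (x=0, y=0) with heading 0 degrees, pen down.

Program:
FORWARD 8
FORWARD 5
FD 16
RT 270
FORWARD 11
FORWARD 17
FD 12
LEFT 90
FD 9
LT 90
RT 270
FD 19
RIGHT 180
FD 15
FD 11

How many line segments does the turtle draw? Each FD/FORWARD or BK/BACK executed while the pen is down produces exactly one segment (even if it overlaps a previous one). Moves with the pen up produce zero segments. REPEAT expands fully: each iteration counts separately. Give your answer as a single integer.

Answer: 10

Derivation:
Executing turtle program step by step:
Start: pos=(0,0), heading=0, pen down
FD 8: (0,0) -> (8,0) [heading=0, draw]
FD 5: (8,0) -> (13,0) [heading=0, draw]
FD 16: (13,0) -> (29,0) [heading=0, draw]
RT 270: heading 0 -> 90
FD 11: (29,0) -> (29,11) [heading=90, draw]
FD 17: (29,11) -> (29,28) [heading=90, draw]
FD 12: (29,28) -> (29,40) [heading=90, draw]
LT 90: heading 90 -> 180
FD 9: (29,40) -> (20,40) [heading=180, draw]
LT 90: heading 180 -> 270
RT 270: heading 270 -> 0
FD 19: (20,40) -> (39,40) [heading=0, draw]
RT 180: heading 0 -> 180
FD 15: (39,40) -> (24,40) [heading=180, draw]
FD 11: (24,40) -> (13,40) [heading=180, draw]
Final: pos=(13,40), heading=180, 10 segment(s) drawn
Segments drawn: 10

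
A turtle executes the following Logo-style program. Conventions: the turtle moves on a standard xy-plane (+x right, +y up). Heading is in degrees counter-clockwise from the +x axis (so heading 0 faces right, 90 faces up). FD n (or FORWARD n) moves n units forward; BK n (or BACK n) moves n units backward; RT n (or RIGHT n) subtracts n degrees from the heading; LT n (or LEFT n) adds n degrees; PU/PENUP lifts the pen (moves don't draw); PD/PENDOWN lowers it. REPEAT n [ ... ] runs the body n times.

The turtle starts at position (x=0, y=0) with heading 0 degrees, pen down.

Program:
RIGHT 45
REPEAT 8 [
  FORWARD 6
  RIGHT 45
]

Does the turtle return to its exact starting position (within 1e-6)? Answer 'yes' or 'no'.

Answer: yes

Derivation:
Executing turtle program step by step:
Start: pos=(0,0), heading=0, pen down
RT 45: heading 0 -> 315
REPEAT 8 [
  -- iteration 1/8 --
  FD 6: (0,0) -> (4.243,-4.243) [heading=315, draw]
  RT 45: heading 315 -> 270
  -- iteration 2/8 --
  FD 6: (4.243,-4.243) -> (4.243,-10.243) [heading=270, draw]
  RT 45: heading 270 -> 225
  -- iteration 3/8 --
  FD 6: (4.243,-10.243) -> (0,-14.485) [heading=225, draw]
  RT 45: heading 225 -> 180
  -- iteration 4/8 --
  FD 6: (0,-14.485) -> (-6,-14.485) [heading=180, draw]
  RT 45: heading 180 -> 135
  -- iteration 5/8 --
  FD 6: (-6,-14.485) -> (-10.243,-10.243) [heading=135, draw]
  RT 45: heading 135 -> 90
  -- iteration 6/8 --
  FD 6: (-10.243,-10.243) -> (-10.243,-4.243) [heading=90, draw]
  RT 45: heading 90 -> 45
  -- iteration 7/8 --
  FD 6: (-10.243,-4.243) -> (-6,0) [heading=45, draw]
  RT 45: heading 45 -> 0
  -- iteration 8/8 --
  FD 6: (-6,0) -> (0,0) [heading=0, draw]
  RT 45: heading 0 -> 315
]
Final: pos=(0,0), heading=315, 8 segment(s) drawn

Start position: (0, 0)
Final position: (0, 0)
Distance = 0; < 1e-6 -> CLOSED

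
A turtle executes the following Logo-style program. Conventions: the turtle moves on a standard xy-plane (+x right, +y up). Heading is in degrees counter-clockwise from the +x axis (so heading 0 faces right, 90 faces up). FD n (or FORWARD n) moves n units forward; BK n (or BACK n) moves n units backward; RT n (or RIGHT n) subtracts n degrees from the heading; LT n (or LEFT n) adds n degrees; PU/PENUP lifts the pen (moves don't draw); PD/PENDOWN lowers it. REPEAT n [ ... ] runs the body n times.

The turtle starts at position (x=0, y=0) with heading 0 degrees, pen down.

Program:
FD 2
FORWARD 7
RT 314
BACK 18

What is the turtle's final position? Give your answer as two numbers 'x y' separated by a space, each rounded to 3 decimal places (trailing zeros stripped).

Answer: -3.504 -12.948

Derivation:
Executing turtle program step by step:
Start: pos=(0,0), heading=0, pen down
FD 2: (0,0) -> (2,0) [heading=0, draw]
FD 7: (2,0) -> (9,0) [heading=0, draw]
RT 314: heading 0 -> 46
BK 18: (9,0) -> (-3.504,-12.948) [heading=46, draw]
Final: pos=(-3.504,-12.948), heading=46, 3 segment(s) drawn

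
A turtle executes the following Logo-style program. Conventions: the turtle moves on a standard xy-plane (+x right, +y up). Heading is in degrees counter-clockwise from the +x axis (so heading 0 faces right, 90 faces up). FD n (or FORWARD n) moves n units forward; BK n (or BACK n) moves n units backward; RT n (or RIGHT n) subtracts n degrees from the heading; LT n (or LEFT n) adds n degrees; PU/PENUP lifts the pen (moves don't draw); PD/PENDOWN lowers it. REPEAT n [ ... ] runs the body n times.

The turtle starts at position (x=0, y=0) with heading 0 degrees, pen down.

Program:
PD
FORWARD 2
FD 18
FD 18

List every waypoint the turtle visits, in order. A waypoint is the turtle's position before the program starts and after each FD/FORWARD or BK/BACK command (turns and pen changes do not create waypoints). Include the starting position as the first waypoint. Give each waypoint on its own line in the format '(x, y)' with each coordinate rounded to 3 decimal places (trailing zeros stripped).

Answer: (0, 0)
(2, 0)
(20, 0)
(38, 0)

Derivation:
Executing turtle program step by step:
Start: pos=(0,0), heading=0, pen down
PD: pen down
FD 2: (0,0) -> (2,0) [heading=0, draw]
FD 18: (2,0) -> (20,0) [heading=0, draw]
FD 18: (20,0) -> (38,0) [heading=0, draw]
Final: pos=(38,0), heading=0, 3 segment(s) drawn
Waypoints (4 total):
(0, 0)
(2, 0)
(20, 0)
(38, 0)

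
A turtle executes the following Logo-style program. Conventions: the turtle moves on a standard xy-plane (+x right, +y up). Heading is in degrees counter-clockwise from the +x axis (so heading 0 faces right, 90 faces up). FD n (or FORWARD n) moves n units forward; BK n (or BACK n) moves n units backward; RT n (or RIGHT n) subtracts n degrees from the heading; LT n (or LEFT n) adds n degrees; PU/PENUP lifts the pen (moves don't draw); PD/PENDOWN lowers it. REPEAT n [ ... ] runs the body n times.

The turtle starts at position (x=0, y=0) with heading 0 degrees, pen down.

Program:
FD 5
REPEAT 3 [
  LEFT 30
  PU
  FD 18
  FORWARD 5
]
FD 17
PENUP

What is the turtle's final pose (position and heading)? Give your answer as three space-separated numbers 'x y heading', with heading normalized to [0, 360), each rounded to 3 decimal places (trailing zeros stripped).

Executing turtle program step by step:
Start: pos=(0,0), heading=0, pen down
FD 5: (0,0) -> (5,0) [heading=0, draw]
REPEAT 3 [
  -- iteration 1/3 --
  LT 30: heading 0 -> 30
  PU: pen up
  FD 18: (5,0) -> (20.588,9) [heading=30, move]
  FD 5: (20.588,9) -> (24.919,11.5) [heading=30, move]
  -- iteration 2/3 --
  LT 30: heading 30 -> 60
  PU: pen up
  FD 18: (24.919,11.5) -> (33.919,27.088) [heading=60, move]
  FD 5: (33.919,27.088) -> (36.419,31.419) [heading=60, move]
  -- iteration 3/3 --
  LT 30: heading 60 -> 90
  PU: pen up
  FD 18: (36.419,31.419) -> (36.419,49.419) [heading=90, move]
  FD 5: (36.419,49.419) -> (36.419,54.419) [heading=90, move]
]
FD 17: (36.419,54.419) -> (36.419,71.419) [heading=90, move]
PU: pen up
Final: pos=(36.419,71.419), heading=90, 1 segment(s) drawn

Answer: 36.419 71.419 90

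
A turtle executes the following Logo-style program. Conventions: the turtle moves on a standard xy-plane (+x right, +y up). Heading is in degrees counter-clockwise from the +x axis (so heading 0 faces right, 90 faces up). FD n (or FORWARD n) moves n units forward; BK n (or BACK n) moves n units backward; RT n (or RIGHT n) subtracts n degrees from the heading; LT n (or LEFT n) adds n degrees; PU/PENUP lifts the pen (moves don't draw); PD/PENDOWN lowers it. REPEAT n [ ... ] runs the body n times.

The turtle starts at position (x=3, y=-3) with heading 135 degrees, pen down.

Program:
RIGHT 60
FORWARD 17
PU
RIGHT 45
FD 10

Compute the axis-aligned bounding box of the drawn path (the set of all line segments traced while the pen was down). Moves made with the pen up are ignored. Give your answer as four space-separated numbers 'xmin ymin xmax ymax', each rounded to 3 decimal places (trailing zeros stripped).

Executing turtle program step by step:
Start: pos=(3,-3), heading=135, pen down
RT 60: heading 135 -> 75
FD 17: (3,-3) -> (7.4,13.421) [heading=75, draw]
PU: pen up
RT 45: heading 75 -> 30
FD 10: (7.4,13.421) -> (16.06,18.421) [heading=30, move]
Final: pos=(16.06,18.421), heading=30, 1 segment(s) drawn

Segment endpoints: x in {3, 7.4}, y in {-3, 13.421}
xmin=3, ymin=-3, xmax=7.4, ymax=13.421

Answer: 3 -3 7.4 13.421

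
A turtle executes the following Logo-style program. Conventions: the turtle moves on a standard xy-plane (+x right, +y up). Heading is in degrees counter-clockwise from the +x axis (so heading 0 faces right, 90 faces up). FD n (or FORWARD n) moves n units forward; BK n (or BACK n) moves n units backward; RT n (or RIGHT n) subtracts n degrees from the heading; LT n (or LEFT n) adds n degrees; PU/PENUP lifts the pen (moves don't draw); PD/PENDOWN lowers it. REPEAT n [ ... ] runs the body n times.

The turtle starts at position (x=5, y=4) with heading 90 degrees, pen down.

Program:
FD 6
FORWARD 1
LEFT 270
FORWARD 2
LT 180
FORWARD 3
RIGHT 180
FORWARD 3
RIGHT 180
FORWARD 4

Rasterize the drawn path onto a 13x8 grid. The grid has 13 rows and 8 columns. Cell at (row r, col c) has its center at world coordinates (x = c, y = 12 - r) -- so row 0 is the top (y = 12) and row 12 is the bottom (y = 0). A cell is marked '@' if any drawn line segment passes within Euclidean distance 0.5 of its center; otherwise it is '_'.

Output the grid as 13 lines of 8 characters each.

Segment 0: (5,4) -> (5,10)
Segment 1: (5,10) -> (5,11)
Segment 2: (5,11) -> (7,11)
Segment 3: (7,11) -> (4,11)
Segment 4: (4,11) -> (7,11)
Segment 5: (7,11) -> (3,11)

Answer: ________
___@@@@@
_____@__
_____@__
_____@__
_____@__
_____@__
_____@__
_____@__
________
________
________
________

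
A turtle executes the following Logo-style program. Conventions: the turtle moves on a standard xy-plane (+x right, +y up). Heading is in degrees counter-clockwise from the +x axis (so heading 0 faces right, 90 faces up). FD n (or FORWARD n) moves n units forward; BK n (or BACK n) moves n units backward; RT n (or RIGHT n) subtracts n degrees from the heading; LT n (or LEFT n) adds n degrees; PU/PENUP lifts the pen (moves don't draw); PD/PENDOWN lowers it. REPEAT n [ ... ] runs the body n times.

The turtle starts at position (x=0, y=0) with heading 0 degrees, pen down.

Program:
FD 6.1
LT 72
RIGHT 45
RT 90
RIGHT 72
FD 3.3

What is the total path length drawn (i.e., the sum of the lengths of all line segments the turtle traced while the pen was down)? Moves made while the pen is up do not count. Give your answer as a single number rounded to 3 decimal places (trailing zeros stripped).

Answer: 9.4

Derivation:
Executing turtle program step by step:
Start: pos=(0,0), heading=0, pen down
FD 6.1: (0,0) -> (6.1,0) [heading=0, draw]
LT 72: heading 0 -> 72
RT 45: heading 72 -> 27
RT 90: heading 27 -> 297
RT 72: heading 297 -> 225
FD 3.3: (6.1,0) -> (3.767,-2.333) [heading=225, draw]
Final: pos=(3.767,-2.333), heading=225, 2 segment(s) drawn

Segment lengths:
  seg 1: (0,0) -> (6.1,0), length = 6.1
  seg 2: (6.1,0) -> (3.767,-2.333), length = 3.3
Total = 9.4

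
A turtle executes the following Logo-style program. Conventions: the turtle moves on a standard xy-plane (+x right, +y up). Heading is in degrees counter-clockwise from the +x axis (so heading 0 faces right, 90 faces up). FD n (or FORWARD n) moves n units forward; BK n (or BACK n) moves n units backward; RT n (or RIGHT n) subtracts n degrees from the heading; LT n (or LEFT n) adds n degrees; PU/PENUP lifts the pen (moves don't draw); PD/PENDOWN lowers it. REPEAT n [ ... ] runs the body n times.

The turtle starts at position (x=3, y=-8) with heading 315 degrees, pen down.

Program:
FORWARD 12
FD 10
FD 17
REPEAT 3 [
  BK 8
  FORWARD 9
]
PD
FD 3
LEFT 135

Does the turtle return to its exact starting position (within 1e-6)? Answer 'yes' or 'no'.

Answer: no

Derivation:
Executing turtle program step by step:
Start: pos=(3,-8), heading=315, pen down
FD 12: (3,-8) -> (11.485,-16.485) [heading=315, draw]
FD 10: (11.485,-16.485) -> (18.556,-23.556) [heading=315, draw]
FD 17: (18.556,-23.556) -> (30.577,-35.577) [heading=315, draw]
REPEAT 3 [
  -- iteration 1/3 --
  BK 8: (30.577,-35.577) -> (24.92,-29.92) [heading=315, draw]
  FD 9: (24.92,-29.92) -> (31.284,-36.284) [heading=315, draw]
  -- iteration 2/3 --
  BK 8: (31.284,-36.284) -> (25.627,-30.627) [heading=315, draw]
  FD 9: (25.627,-30.627) -> (31.991,-36.991) [heading=315, draw]
  -- iteration 3/3 --
  BK 8: (31.991,-36.991) -> (26.335,-31.335) [heading=315, draw]
  FD 9: (26.335,-31.335) -> (32.698,-37.698) [heading=315, draw]
]
PD: pen down
FD 3: (32.698,-37.698) -> (34.82,-39.82) [heading=315, draw]
LT 135: heading 315 -> 90
Final: pos=(34.82,-39.82), heading=90, 10 segment(s) drawn

Start position: (3, -8)
Final position: (34.82, -39.82)
Distance = 45; >= 1e-6 -> NOT closed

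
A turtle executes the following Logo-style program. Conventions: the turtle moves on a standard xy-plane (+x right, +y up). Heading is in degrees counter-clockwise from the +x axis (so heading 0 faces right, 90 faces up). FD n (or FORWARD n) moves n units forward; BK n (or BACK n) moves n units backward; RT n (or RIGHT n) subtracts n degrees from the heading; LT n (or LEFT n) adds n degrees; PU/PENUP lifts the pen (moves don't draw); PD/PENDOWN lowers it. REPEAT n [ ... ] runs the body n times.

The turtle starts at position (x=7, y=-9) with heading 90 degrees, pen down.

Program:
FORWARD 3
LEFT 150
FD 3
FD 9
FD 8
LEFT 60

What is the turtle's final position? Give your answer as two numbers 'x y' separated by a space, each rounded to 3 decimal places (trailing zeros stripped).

Executing turtle program step by step:
Start: pos=(7,-9), heading=90, pen down
FD 3: (7,-9) -> (7,-6) [heading=90, draw]
LT 150: heading 90 -> 240
FD 3: (7,-6) -> (5.5,-8.598) [heading=240, draw]
FD 9: (5.5,-8.598) -> (1,-16.392) [heading=240, draw]
FD 8: (1,-16.392) -> (-3,-23.321) [heading=240, draw]
LT 60: heading 240 -> 300
Final: pos=(-3,-23.321), heading=300, 4 segment(s) drawn

Answer: -3 -23.321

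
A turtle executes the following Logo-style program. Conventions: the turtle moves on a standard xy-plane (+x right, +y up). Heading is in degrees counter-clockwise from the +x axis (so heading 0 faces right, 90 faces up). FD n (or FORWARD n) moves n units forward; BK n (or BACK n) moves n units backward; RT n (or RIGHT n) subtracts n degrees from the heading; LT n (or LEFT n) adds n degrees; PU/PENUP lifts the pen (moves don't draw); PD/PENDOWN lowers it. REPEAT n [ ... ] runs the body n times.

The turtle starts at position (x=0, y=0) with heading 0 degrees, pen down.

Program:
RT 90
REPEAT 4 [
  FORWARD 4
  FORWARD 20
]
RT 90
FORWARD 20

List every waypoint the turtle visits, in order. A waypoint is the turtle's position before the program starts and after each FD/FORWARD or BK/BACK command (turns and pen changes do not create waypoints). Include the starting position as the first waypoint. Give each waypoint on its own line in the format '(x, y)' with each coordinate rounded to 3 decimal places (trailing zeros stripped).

Answer: (0, 0)
(0, -4)
(0, -24)
(0, -28)
(0, -48)
(0, -52)
(0, -72)
(0, -76)
(0, -96)
(-20, -96)

Derivation:
Executing turtle program step by step:
Start: pos=(0,0), heading=0, pen down
RT 90: heading 0 -> 270
REPEAT 4 [
  -- iteration 1/4 --
  FD 4: (0,0) -> (0,-4) [heading=270, draw]
  FD 20: (0,-4) -> (0,-24) [heading=270, draw]
  -- iteration 2/4 --
  FD 4: (0,-24) -> (0,-28) [heading=270, draw]
  FD 20: (0,-28) -> (0,-48) [heading=270, draw]
  -- iteration 3/4 --
  FD 4: (0,-48) -> (0,-52) [heading=270, draw]
  FD 20: (0,-52) -> (0,-72) [heading=270, draw]
  -- iteration 4/4 --
  FD 4: (0,-72) -> (0,-76) [heading=270, draw]
  FD 20: (0,-76) -> (0,-96) [heading=270, draw]
]
RT 90: heading 270 -> 180
FD 20: (0,-96) -> (-20,-96) [heading=180, draw]
Final: pos=(-20,-96), heading=180, 9 segment(s) drawn
Waypoints (10 total):
(0, 0)
(0, -4)
(0, -24)
(0, -28)
(0, -48)
(0, -52)
(0, -72)
(0, -76)
(0, -96)
(-20, -96)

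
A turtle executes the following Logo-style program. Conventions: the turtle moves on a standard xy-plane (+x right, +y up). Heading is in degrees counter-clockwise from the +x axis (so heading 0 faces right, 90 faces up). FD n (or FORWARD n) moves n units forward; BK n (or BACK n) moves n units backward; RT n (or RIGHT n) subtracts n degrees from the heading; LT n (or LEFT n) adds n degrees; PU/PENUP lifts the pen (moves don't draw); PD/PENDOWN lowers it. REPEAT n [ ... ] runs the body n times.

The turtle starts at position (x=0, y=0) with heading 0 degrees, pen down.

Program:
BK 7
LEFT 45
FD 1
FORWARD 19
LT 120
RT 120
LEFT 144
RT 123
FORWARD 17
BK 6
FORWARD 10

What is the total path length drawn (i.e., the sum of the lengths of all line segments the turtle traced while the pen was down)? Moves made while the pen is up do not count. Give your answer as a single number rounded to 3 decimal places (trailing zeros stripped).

Executing turtle program step by step:
Start: pos=(0,0), heading=0, pen down
BK 7: (0,0) -> (-7,0) [heading=0, draw]
LT 45: heading 0 -> 45
FD 1: (-7,0) -> (-6.293,0.707) [heading=45, draw]
FD 19: (-6.293,0.707) -> (7.142,14.142) [heading=45, draw]
LT 120: heading 45 -> 165
RT 120: heading 165 -> 45
LT 144: heading 45 -> 189
RT 123: heading 189 -> 66
FD 17: (7.142,14.142) -> (14.057,29.672) [heading=66, draw]
BK 6: (14.057,29.672) -> (11.616,24.191) [heading=66, draw]
FD 10: (11.616,24.191) -> (15.684,33.327) [heading=66, draw]
Final: pos=(15.684,33.327), heading=66, 6 segment(s) drawn

Segment lengths:
  seg 1: (0,0) -> (-7,0), length = 7
  seg 2: (-7,0) -> (-6.293,0.707), length = 1
  seg 3: (-6.293,0.707) -> (7.142,14.142), length = 19
  seg 4: (7.142,14.142) -> (14.057,29.672), length = 17
  seg 5: (14.057,29.672) -> (11.616,24.191), length = 6
  seg 6: (11.616,24.191) -> (15.684,33.327), length = 10
Total = 60

Answer: 60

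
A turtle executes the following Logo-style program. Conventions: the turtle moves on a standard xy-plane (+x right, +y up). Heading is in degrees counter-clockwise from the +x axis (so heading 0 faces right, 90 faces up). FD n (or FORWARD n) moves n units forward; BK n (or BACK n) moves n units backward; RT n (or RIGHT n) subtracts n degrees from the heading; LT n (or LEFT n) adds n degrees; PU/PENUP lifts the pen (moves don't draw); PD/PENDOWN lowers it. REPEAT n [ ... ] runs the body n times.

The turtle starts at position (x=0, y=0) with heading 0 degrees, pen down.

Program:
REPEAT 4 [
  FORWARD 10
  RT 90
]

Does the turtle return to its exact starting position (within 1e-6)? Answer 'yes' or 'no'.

Executing turtle program step by step:
Start: pos=(0,0), heading=0, pen down
REPEAT 4 [
  -- iteration 1/4 --
  FD 10: (0,0) -> (10,0) [heading=0, draw]
  RT 90: heading 0 -> 270
  -- iteration 2/4 --
  FD 10: (10,0) -> (10,-10) [heading=270, draw]
  RT 90: heading 270 -> 180
  -- iteration 3/4 --
  FD 10: (10,-10) -> (0,-10) [heading=180, draw]
  RT 90: heading 180 -> 90
  -- iteration 4/4 --
  FD 10: (0,-10) -> (0,0) [heading=90, draw]
  RT 90: heading 90 -> 0
]
Final: pos=(0,0), heading=0, 4 segment(s) drawn

Start position: (0, 0)
Final position: (0, 0)
Distance = 0; < 1e-6 -> CLOSED

Answer: yes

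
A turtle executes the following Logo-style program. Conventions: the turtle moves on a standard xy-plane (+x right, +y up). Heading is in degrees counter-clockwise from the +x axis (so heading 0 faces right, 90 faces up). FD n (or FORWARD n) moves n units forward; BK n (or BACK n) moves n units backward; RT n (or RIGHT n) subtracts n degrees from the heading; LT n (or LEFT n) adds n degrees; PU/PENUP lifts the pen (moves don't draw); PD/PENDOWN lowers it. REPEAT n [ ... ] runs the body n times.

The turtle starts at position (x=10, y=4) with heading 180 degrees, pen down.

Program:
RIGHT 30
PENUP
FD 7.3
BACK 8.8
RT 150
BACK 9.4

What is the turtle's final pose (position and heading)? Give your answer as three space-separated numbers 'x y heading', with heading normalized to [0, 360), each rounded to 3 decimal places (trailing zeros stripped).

Executing turtle program step by step:
Start: pos=(10,4), heading=180, pen down
RT 30: heading 180 -> 150
PU: pen up
FD 7.3: (10,4) -> (3.678,7.65) [heading=150, move]
BK 8.8: (3.678,7.65) -> (11.299,3.25) [heading=150, move]
RT 150: heading 150 -> 0
BK 9.4: (11.299,3.25) -> (1.899,3.25) [heading=0, move]
Final: pos=(1.899,3.25), heading=0, 0 segment(s) drawn

Answer: 1.899 3.25 0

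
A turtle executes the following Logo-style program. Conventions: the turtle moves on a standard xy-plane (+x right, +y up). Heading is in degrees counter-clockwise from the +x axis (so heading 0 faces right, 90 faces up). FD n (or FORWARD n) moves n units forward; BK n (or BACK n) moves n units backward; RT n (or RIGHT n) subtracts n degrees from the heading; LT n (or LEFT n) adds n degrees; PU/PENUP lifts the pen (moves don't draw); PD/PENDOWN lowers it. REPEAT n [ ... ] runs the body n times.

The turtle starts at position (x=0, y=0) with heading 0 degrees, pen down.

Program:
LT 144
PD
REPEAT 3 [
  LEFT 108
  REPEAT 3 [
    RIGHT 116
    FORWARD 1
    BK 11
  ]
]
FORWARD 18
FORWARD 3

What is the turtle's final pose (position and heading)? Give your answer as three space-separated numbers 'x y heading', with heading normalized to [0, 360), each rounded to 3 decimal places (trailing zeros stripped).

Answer: -16.989 12.343 144

Derivation:
Executing turtle program step by step:
Start: pos=(0,0), heading=0, pen down
LT 144: heading 0 -> 144
PD: pen down
REPEAT 3 [
  -- iteration 1/3 --
  LT 108: heading 144 -> 252
  REPEAT 3 [
    -- iteration 1/3 --
    RT 116: heading 252 -> 136
    FD 1: (0,0) -> (-0.719,0.695) [heading=136, draw]
    BK 11: (-0.719,0.695) -> (7.193,-6.947) [heading=136, draw]
    -- iteration 2/3 --
    RT 116: heading 136 -> 20
    FD 1: (7.193,-6.947) -> (8.133,-6.605) [heading=20, draw]
    BK 11: (8.133,-6.605) -> (-2.204,-10.367) [heading=20, draw]
    -- iteration 3/3 --
    RT 116: heading 20 -> 264
    FD 1: (-2.204,-10.367) -> (-2.308,-11.361) [heading=264, draw]
    BK 11: (-2.308,-11.361) -> (-1.158,-0.422) [heading=264, draw]
  ]
  -- iteration 2/3 --
  LT 108: heading 264 -> 12
  REPEAT 3 [
    -- iteration 1/3 --
    RT 116: heading 12 -> 256
    FD 1: (-1.158,-0.422) -> (-1.4,-1.392) [heading=256, draw]
    BK 11: (-1.4,-1.392) -> (1.261,9.281) [heading=256, draw]
    -- iteration 2/3 --
    RT 116: heading 256 -> 140
    FD 1: (1.261,9.281) -> (0.495,9.924) [heading=140, draw]
    BK 11: (0.495,9.924) -> (8.921,2.854) [heading=140, draw]
    -- iteration 3/3 --
    RT 116: heading 140 -> 24
    FD 1: (8.921,2.854) -> (9.835,3.26) [heading=24, draw]
    BK 11: (9.835,3.26) -> (-0.214,-1.214) [heading=24, draw]
  ]
  -- iteration 3/3 --
  LT 108: heading 24 -> 132
  REPEAT 3 [
    -- iteration 1/3 --
    RT 116: heading 132 -> 16
    FD 1: (-0.214,-1.214) -> (0.747,-0.938) [heading=16, draw]
    BK 11: (0.747,-0.938) -> (-9.827,-3.97) [heading=16, draw]
    -- iteration 2/3 --
    RT 116: heading 16 -> 260
    FD 1: (-9.827,-3.97) -> (-10,-4.955) [heading=260, draw]
    BK 11: (-10,-4.955) -> (-8.09,5.878) [heading=260, draw]
    -- iteration 3/3 --
    RT 116: heading 260 -> 144
    FD 1: (-8.09,5.878) -> (-8.899,6.466) [heading=144, draw]
    BK 11: (-8.899,6.466) -> (0,0) [heading=144, draw]
  ]
]
FD 18: (0,0) -> (-14.562,10.58) [heading=144, draw]
FD 3: (-14.562,10.58) -> (-16.989,12.343) [heading=144, draw]
Final: pos=(-16.989,12.343), heading=144, 20 segment(s) drawn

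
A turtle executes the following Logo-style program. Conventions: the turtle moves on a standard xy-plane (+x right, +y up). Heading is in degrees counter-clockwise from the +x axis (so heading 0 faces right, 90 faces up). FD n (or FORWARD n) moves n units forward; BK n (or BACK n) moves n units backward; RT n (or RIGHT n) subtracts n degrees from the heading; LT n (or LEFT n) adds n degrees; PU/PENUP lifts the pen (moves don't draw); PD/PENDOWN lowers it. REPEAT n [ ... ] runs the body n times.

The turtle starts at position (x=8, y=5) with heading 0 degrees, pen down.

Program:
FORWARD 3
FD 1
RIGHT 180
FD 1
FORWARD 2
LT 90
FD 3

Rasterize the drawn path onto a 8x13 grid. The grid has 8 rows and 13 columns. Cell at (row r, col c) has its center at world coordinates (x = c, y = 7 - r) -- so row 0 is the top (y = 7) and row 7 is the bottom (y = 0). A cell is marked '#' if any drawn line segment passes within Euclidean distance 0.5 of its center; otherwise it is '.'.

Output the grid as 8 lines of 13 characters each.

Segment 0: (8,5) -> (11,5)
Segment 1: (11,5) -> (12,5)
Segment 2: (12,5) -> (11,5)
Segment 3: (11,5) -> (9,5)
Segment 4: (9,5) -> (9,2)

Answer: .............
.............
........#####
.........#...
.........#...
.........#...
.............
.............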